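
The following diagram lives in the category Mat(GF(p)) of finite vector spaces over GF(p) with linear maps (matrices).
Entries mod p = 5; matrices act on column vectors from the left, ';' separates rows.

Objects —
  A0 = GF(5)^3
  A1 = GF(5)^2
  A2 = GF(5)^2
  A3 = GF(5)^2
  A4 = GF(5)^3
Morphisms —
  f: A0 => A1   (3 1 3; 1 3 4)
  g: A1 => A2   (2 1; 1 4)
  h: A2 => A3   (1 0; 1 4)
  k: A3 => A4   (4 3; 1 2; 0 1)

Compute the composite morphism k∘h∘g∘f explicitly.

Answer: (3 1 3; 2 4 2; 0 2 1)

Work:
  e0=⟨1,0,0⟩ f=>⟨3,1⟩ g=>⟨2,2⟩ h=>⟨2,0⟩ k=>⟨3,2,0⟩
  e1=⟨0,1,0⟩ f=>⟨1,3⟩ g=>⟨0,3⟩ h=>⟨0,2⟩ k=>⟨1,4,2⟩
  e2=⟨0,0,1⟩ f=>⟨3,4⟩ g=>⟨0,4⟩ h=>⟨0,1⟩ k=>⟨3,2,1⟩
⟦path⟧: (3 1 3; 2 4 2; 0 2 1)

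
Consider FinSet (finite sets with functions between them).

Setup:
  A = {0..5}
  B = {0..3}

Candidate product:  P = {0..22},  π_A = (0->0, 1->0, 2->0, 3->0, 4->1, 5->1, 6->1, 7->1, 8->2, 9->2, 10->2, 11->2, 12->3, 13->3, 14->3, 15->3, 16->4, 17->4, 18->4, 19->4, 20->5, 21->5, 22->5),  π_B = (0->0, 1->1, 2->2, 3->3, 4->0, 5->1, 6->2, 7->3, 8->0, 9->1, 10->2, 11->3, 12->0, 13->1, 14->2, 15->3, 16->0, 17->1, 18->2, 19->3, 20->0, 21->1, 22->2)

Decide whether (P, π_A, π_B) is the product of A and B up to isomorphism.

Answer: NOT A VALID PRODUCT — |P|=23 ≠ |A|·|B|=24

Derivation:
|A|·|B| = 6·4 = 24;  |P| = 23
  → cardinalities differ; no bijection possible.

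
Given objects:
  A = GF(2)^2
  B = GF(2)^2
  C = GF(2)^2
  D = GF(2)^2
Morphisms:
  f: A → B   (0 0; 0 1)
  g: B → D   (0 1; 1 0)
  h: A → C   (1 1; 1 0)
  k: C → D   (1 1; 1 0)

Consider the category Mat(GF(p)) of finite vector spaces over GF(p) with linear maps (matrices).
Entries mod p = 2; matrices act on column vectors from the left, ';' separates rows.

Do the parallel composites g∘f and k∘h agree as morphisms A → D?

Along f;g (path 1):
  e0=(1,0) f→(0,0) g→(0,0)
  e1=(0,1) f→(0,1) g→(1,0)
  ⟦path⟧₁ = (0 1; 0 0)
Along h;k (path 2):
  e0=(1,0) h→(1,1) k→(0,1)
  e1=(0,1) h→(1,0) k→(1,1)
  ⟦path⟧₂ = (0 1; 1 1)
Equal? distinct morphisms ✗

Answer: DOES NOT COMMUTE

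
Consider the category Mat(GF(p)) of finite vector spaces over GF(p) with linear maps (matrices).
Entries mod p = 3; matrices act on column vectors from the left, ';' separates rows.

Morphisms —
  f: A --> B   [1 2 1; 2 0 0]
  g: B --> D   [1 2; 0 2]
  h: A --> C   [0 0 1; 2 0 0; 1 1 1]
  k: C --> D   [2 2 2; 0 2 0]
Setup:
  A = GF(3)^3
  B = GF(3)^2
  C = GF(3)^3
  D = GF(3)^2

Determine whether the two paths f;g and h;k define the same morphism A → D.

Answer: DOES NOT COMMUTE

Derivation:
Path 1 = f;g:
  e0=⟨1,0,0⟩ f-->⟨1,2⟩ g-->⟨2,1⟩
  e1=⟨0,1,0⟩ f-->⟨2,0⟩ g-->⟨2,0⟩
  e2=⟨0,0,1⟩ f-->⟨1,0⟩ g-->⟨1,0⟩
  result₁ = [2 2 1; 1 0 0]
Path 2 = h;k:
  e0=⟨1,0,0⟩ h-->⟨0,2,1⟩ k-->⟨0,1⟩
  e1=⟨0,1,0⟩ h-->⟨0,0,1⟩ k-->⟨2,0⟩
  e2=⟨0,0,1⟩ h-->⟨1,0,1⟩ k-->⟨1,0⟩
  result₂ = [0 2 1; 1 0 0]
Equal? NO — does not commute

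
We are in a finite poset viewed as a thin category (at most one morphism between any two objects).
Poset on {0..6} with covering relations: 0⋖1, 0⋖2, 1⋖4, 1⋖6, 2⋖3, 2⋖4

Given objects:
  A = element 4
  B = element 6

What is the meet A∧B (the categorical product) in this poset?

Common predecessors of 4,6: {0,1}
  0 ≤ 1
  1 ≤ 1
glb = 1

Answer: A∧B = 1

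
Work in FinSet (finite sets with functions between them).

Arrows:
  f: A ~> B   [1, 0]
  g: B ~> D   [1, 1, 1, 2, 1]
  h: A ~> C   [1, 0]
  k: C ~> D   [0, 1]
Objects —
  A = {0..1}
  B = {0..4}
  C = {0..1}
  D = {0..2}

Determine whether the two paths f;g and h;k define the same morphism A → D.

1) trace f;g:
  0 f~>1 g~>1
  1 f~>0 g~>1
  ⟦path⟧₁ = [1, 1]
2) trace h;k:
  0 h~>1 k~>1
  1 h~>0 k~>0
  ⟦path⟧₂ = [1, 0]
Equal? NO — does not commute

Answer: DOES NOT COMMUTE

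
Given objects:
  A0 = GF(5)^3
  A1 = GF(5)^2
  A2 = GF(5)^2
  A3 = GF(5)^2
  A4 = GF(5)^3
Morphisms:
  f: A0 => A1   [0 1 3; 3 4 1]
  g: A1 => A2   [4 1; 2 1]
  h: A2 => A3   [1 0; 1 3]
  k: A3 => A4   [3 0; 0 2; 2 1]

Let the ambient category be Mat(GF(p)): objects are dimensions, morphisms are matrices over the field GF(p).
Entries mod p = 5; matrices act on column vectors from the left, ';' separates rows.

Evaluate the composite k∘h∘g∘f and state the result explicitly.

  e0=(1,0,0) f=>(0,3) g=>(3,3) h=>(3,2) k=>(4,4,3)
  e1=(0,1,0) f=>(1,4) g=>(3,1) h=>(3,1) k=>(4,2,2)
  e2=(0,0,1) f=>(3,1) g=>(3,2) h=>(3,4) k=>(4,3,0)
result: [4 4 4; 4 2 3; 3 2 0]

Answer: [4 4 4; 4 2 3; 3 2 0]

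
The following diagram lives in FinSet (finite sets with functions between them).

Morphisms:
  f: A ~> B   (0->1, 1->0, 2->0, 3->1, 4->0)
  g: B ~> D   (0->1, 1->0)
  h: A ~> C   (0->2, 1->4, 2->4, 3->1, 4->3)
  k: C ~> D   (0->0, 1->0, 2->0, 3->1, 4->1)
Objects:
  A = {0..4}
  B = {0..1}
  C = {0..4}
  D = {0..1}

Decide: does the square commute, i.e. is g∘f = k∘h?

Along f;g (path 1):
  0 f~>1 g~>0
  1 f~>0 g~>1
  2 f~>0 g~>1
  3 f~>1 g~>0
  4 f~>0 g~>1
  ⟦path⟧₁ = (0->0, 1->1, 2->1, 3->0, 4->1)
Along h;k (path 2):
  0 h~>2 k~>0
  1 h~>4 k~>1
  2 h~>4 k~>1
  3 h~>1 k~>0
  4 h~>3 k~>1
  ⟦path⟧₂ = (0->0, 1->1, 2->1, 3->0, 4->1)
Equal? same morphism ✓

Answer: COMMUTES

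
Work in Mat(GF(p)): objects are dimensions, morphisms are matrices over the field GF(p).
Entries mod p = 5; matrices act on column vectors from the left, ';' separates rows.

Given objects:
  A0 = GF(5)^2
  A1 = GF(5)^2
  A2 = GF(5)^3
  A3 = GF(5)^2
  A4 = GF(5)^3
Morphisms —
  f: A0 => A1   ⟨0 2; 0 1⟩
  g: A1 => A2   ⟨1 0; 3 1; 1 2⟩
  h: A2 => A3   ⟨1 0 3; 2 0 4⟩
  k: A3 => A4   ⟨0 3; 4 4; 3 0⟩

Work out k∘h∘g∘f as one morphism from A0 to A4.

Answer: ⟨0 0; 0 1; 0 2⟩

Trace:
  e0=[1,0] f=>[0,0] g=>[0,0,0] h=>[0,0] k=>[0,0,0]
  e1=[0,1] f=>[2,1] g=>[2,2,4] h=>[4,0] k=>[0,1,2]
result: ⟨0 0; 0 1; 0 2⟩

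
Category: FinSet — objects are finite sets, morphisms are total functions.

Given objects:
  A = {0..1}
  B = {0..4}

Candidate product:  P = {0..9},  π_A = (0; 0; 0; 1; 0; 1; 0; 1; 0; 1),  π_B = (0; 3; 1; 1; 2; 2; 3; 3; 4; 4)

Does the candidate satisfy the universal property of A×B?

Answer: NOT A VALID PRODUCT — duplicate pair at indices 6,1

Derivation:
|A|·|B| = 2·5 = 10;  |P| = 10
Check the pairing map k ↦ (π_A(k), π_B(k)):
  0 ↦ (0,0)
  1 ↦ (0,3)
  2 ↦ (0,1)
  3 ↦ (1,1)
  4 ↦ (0,2)
  5 ↦ (1,2)
  6 ↦ (0,3)  ✗ repeats pair of k=1
  7 ↦ (1,3)
  8 ↦ (0,4)
  9 ↦ (1,4)
distinct pairs in image: 9 / 10 needed
  → (0,3) hit at k=1 and k=6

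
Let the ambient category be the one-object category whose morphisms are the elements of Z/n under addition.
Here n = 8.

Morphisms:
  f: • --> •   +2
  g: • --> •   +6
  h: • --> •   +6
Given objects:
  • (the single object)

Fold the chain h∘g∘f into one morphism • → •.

Answer: +6

Work:
  0 +2≡2 +6≡0 +6≡6  (mod 8)
⟦path⟧: +6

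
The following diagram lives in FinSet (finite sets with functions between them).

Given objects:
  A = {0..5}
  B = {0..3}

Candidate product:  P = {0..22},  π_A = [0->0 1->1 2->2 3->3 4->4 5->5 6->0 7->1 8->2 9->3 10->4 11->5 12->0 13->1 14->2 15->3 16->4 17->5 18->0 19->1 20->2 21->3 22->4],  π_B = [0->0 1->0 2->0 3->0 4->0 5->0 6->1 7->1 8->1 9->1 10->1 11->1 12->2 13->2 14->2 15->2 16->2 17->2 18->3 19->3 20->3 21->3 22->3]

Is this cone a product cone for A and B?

Answer: NOT A VALID PRODUCT — |P|=23 ≠ |A|·|B|=24

Derivation:
|A|·|B| = 6·4 = 24;  |P| = 23
  → cardinalities differ; no bijection possible.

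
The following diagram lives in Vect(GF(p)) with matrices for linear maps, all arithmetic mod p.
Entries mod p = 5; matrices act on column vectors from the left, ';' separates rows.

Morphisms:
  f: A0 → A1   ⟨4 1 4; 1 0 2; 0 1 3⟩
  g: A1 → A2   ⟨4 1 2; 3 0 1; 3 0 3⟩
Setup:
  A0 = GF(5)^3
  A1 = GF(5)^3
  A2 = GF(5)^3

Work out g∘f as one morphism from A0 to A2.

  e0=(1,0,0) f→(4,1,0) g→(2,2,2)
  e1=(0,1,0) f→(1,0,1) g→(1,4,1)
  e2=(0,0,1) f→(4,2,3) g→(4,0,1)
composite: ⟨2 1 4; 2 4 0; 2 1 1⟩

Answer: ⟨2 1 4; 2 4 0; 2 1 1⟩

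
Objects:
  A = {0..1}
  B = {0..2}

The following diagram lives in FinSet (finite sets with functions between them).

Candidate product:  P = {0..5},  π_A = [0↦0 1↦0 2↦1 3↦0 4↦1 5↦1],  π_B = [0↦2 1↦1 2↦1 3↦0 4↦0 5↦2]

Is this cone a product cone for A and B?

|A|·|B| = 2·3 = 6;  |P| = 6
Check the pairing map k ↦ (π_A(k), π_B(k)):
  0 ↦ (0,2)
  1 ↦ (0,1)
  2 ↦ (1,1)
  3 ↦ (0,0)
  4 ↦ (1,0)
  5 ↦ (1,2)
distinct pairs in image: 6 / 6 needed
  → bijection onto A×B; projections well-typed.

Answer: VALID PRODUCT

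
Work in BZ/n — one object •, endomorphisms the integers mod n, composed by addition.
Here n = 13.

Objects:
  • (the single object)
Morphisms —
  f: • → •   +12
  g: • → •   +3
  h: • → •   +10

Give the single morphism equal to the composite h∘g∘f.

Answer: +12

Trace:
  0 +12≡12 +3≡2 +10≡12  (mod 13)
composite: +12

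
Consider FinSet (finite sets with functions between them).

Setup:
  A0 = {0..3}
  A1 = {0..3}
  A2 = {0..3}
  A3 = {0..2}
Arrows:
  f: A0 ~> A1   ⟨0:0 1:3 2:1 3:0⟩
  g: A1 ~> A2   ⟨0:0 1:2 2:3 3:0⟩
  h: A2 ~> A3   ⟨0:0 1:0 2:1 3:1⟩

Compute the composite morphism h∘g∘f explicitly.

Answer: ⟨0:0 1:0 2:1 3:0⟩

Derivation:
  0 f~>0 g~>0 h~>0
  1 f~>3 g~>0 h~>0
  2 f~>1 g~>2 h~>1
  3 f~>0 g~>0 h~>0
result: ⟨0:0 1:0 2:1 3:0⟩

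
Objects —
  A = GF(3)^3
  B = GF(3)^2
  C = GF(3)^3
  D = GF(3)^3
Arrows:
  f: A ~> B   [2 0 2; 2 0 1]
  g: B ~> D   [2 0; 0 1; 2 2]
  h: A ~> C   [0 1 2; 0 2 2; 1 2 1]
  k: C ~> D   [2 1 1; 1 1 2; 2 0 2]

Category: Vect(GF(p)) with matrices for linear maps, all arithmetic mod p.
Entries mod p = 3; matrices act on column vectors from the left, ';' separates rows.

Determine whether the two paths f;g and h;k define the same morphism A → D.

1) trace f;g:
  e0=[1,0,0] f~>[2,2] g~>[1,2,2]
  e1=[0,1,0] f~>[0,0] g~>[0,0,0]
  e2=[0,0,1] f~>[2,1] g~>[1,1,0]
  composite₁ = [1 0 1; 2 0 1; 2 0 0]
2) trace h;k:
  e0=[1,0,0] h~>[0,0,1] k~>[1,2,2]
  e1=[0,1,0] h~>[1,2,2] k~>[0,1,0]
  e2=[0,0,1] h~>[2,2,1] k~>[1,0,0]
  composite₂ = [1 0 1; 2 1 0; 2 0 0]
Equal? NO — does not commute

Answer: DOES NOT COMMUTE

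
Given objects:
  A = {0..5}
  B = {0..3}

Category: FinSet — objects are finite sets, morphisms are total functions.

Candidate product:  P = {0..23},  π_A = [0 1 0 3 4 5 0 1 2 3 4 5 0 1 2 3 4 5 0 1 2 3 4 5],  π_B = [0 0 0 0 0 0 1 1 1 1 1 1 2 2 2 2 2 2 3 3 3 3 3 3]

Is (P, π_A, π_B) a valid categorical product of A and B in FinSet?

|A|·|B| = 6·4 = 24;  |P| = 24
Check the pairing map k ↦ (π_A(k), π_B(k)):
  0 ↦ (0,0)
  1 ↦ (1,0)
  2 ↦ (0,0)  ✗ repeats pair of k=0
  3 ↦ (3,0)
  4 ↦ (4,0)
  5 ↦ (5,0)
  6 ↦ (0,1)
  7 ↦ (1,1)
  8 ↦ (2,1)
  9 ↦ (3,1)
  10 ↦ (4,1)
  11 ↦ (5,1)
  12 ↦ (0,2)
  13 ↦ (1,2)
  14 ↦ (2,2)
  15 ↦ (3,2)
  16 ↦ (4,2)
  17 ↦ (5,2)
  18 ↦ (0,3)
  19 ↦ (1,3)
  20 ↦ (2,3)
  21 ↦ (3,3)
  22 ↦ (4,3)
  23 ↦ (5,3)
distinct pairs in image: 23 / 24 needed
  → (0,0) hit at k=0 and k=2

Answer: NOT A VALID PRODUCT — duplicate pair at indices 0,2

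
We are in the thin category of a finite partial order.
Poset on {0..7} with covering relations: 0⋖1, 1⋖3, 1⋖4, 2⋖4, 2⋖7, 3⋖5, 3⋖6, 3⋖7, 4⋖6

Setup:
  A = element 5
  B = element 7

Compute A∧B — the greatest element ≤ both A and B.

Common predecessors of 5,7: {0,1,3}
  0 ≤ 3
  1 ≤ 3
  3 ≤ 3
glb = 3

Answer: A∧B = 3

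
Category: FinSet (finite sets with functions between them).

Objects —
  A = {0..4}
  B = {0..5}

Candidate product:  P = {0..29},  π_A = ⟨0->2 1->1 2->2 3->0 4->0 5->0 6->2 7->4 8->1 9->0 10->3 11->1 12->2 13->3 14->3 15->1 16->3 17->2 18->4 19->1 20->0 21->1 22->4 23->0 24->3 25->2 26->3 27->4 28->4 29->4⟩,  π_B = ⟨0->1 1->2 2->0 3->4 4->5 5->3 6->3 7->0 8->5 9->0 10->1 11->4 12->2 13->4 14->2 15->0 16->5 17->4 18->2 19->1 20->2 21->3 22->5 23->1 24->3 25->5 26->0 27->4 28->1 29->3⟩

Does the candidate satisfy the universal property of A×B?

|A|·|B| = 5·6 = 30;  |P| = 30
Check the pairing map k ↦ (π_A(k), π_B(k)):
  0 -> (2,1)
  1 -> (1,2)
  2 -> (2,0)
  3 -> (0,4)
  4 -> (0,5)
  5 -> (0,3)
  6 -> (2,3)
  7 -> (4,0)
  8 -> (1,5)
  9 -> (0,0)
  10 -> (3,1)
  11 -> (1,4)
  12 -> (2,2)
  13 -> (3,4)
  14 -> (3,2)
  15 -> (1,0)
  16 -> (3,5)
  17 -> (2,4)
  18 -> (4,2)
  19 -> (1,1)
  20 -> (0,2)
  21 -> (1,3)
  22 -> (4,5)
  23 -> (0,1)
  24 -> (3,3)
  25 -> (2,5)
  26 -> (3,0)
  27 -> (4,4)
  28 -> (4,1)
  29 -> (4,3)
distinct pairs in image: 30 / 30 needed
  → bijection onto A×B; projections well-typed.

Answer: VALID PRODUCT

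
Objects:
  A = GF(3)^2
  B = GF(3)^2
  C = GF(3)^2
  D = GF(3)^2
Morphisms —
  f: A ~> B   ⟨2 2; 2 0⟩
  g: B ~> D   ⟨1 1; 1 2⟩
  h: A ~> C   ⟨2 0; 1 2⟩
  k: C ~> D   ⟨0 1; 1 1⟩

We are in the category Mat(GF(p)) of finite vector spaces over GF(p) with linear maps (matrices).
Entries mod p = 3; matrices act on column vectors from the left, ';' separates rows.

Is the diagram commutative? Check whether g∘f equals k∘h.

Answer: COMMUTES

Trace:
Path 1 = f;g:
  e0=(1,0) f~>(2,2) g~>(1,0)
  e1=(0,1) f~>(2,0) g~>(2,2)
  result₁ = ⟨1 2; 0 2⟩
Path 2 = h;k:
  e0=(1,0) h~>(2,1) k~>(1,0)
  e1=(0,1) h~>(0,2) k~>(2,2)
  result₂ = ⟨1 2; 0 2⟩
Equal? equal; square commutes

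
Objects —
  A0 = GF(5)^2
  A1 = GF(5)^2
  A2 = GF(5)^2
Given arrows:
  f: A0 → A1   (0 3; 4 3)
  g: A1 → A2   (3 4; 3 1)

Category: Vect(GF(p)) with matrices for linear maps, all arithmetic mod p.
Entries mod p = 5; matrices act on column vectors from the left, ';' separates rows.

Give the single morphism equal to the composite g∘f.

Answer: (1 1; 4 2)

Trace:
  e0=[1,0] f→[0,4] g→[1,4]
  e1=[0,1] f→[3,3] g→[1,2]
result: (1 1; 4 2)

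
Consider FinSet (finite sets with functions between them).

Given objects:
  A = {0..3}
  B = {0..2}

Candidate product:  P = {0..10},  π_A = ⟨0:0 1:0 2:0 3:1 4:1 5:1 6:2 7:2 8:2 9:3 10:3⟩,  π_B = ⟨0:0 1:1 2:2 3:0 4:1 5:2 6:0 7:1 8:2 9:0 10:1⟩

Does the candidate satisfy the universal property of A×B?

Answer: NOT A VALID PRODUCT — |P|=11 ≠ |A|·|B|=12

Work:
|A|·|B| = 4·3 = 12;  |P| = 11
  → cardinalities differ; no bijection possible.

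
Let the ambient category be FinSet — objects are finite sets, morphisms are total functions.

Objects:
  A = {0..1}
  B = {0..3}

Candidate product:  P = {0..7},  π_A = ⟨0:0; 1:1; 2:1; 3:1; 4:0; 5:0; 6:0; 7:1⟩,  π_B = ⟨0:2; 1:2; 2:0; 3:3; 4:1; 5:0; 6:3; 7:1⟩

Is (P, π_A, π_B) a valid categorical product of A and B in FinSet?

Answer: VALID PRODUCT

Work:
|A|·|B| = 2·4 = 8;  |P| = 8
Check the pairing map k ↦ (π_A(k), π_B(k)):
  0 : (0,2)
  1 : (1,2)
  2 : (1,0)
  3 : (1,3)
  4 : (0,1)
  5 : (0,0)
  6 : (0,3)
  7 : (1,1)
distinct pairs in image: 8 / 8 needed
  → bijection onto A×B; projections well-typed.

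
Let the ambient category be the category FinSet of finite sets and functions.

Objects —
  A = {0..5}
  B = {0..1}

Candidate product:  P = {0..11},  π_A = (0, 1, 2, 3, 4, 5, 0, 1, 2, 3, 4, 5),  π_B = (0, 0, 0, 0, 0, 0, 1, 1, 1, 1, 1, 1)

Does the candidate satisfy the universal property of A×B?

|A|·|B| = 6·2 = 12;  |P| = 12
Check the pairing map k ↦ (π_A(k), π_B(k)):
  0 -> (0,0)
  1 -> (1,0)
  2 -> (2,0)
  3 -> (3,0)
  4 -> (4,0)
  5 -> (5,0)
  6 -> (0,1)
  7 -> (1,1)
  8 -> (2,1)
  9 -> (3,1)
  10 -> (4,1)
  11 -> (5,1)
distinct pairs in image: 12 / 12 needed
  → bijection onto A×B; projections well-typed.

Answer: VALID PRODUCT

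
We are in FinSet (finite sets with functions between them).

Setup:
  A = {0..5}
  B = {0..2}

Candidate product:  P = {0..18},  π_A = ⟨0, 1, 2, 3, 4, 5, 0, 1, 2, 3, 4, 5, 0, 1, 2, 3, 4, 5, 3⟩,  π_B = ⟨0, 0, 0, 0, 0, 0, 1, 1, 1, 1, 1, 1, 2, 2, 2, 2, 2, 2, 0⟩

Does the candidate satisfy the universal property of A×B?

|A|·|B| = 6·3 = 18;  |P| = 19
  → cardinalities differ; no bijection possible.

Answer: NOT A VALID PRODUCT — |P|=19 ≠ |A|·|B|=18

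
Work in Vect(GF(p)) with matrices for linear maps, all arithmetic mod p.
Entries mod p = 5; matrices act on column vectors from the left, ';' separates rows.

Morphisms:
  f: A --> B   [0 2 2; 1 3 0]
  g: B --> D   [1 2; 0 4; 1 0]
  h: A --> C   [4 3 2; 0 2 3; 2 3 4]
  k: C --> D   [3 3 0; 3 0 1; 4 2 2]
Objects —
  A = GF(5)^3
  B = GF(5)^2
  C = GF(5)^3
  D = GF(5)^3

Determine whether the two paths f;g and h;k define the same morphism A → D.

Path 1 = f;g:
  e0=(1,0,0) f-->(0,1) g-->(2,4,0)
  e1=(0,1,0) f-->(2,3) g-->(3,2,2)
  e2=(0,0,1) f-->(2,0) g-->(2,0,2)
  composite₁ = [2 3 2; 4 2 0; 0 2 2]
Path 2 = h;k:
  e0=(1,0,0) h-->(4,0,2) k-->(2,4,0)
  e1=(0,1,0) h-->(3,2,3) k-->(0,2,2)
  e2=(0,0,1) h-->(2,3,4) k-->(0,0,2)
  composite₂ = [2 0 0; 4 2 0; 0 2 2]
Equal? differ; not commutative

Answer: DOES NOT COMMUTE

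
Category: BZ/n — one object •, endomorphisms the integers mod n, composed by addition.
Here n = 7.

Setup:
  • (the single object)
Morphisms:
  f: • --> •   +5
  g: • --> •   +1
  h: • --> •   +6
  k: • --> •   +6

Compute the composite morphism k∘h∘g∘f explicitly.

Answer: +4

Trace:
  0 +5≡5 +1≡6 +6≡5 +6≡4  (mod 7)
composite: +4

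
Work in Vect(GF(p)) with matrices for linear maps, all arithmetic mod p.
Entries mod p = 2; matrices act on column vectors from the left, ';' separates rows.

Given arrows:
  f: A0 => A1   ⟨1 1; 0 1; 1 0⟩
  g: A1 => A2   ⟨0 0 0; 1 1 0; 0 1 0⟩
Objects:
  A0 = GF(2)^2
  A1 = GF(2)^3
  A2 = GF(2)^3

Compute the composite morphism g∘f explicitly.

Answer: ⟨0 0; 1 0; 0 1⟩

Derivation:
  e0=⟨1,0⟩ f=>⟨1,0,1⟩ g=>⟨0,1,0⟩
  e1=⟨0,1⟩ f=>⟨1,1,0⟩ g=>⟨0,0,1⟩
result: ⟨0 0; 1 0; 0 1⟩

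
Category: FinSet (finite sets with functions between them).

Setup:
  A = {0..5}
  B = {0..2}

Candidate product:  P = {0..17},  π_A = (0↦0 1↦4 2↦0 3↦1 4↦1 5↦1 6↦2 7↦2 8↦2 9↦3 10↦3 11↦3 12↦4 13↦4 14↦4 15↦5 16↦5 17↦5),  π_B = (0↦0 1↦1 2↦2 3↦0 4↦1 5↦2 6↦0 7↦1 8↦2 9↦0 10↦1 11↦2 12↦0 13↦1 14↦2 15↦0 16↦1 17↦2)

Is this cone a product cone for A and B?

Answer: NOT A VALID PRODUCT — duplicate pair at indices 13,1

Work:
|A|·|B| = 6·3 = 18;  |P| = 18
Check the pairing map k ↦ (π_A(k), π_B(k)):
  0 ↦ (0,0)
  1 ↦ (4,1)
  2 ↦ (0,2)
  3 ↦ (1,0)
  4 ↦ (1,1)
  5 ↦ (1,2)
  6 ↦ (2,0)
  7 ↦ (2,1)
  8 ↦ (2,2)
  9 ↦ (3,0)
  10 ↦ (3,1)
  11 ↦ (3,2)
  12 ↦ (4,0)
  13 ↦ (4,1)  ✗ repeats pair of k=1
  14 ↦ (4,2)
  15 ↦ (5,0)
  16 ↦ (5,1)
  17 ↦ (5,2)
distinct pairs in image: 17 / 18 needed
  → (4,1) hit at k=1 and k=13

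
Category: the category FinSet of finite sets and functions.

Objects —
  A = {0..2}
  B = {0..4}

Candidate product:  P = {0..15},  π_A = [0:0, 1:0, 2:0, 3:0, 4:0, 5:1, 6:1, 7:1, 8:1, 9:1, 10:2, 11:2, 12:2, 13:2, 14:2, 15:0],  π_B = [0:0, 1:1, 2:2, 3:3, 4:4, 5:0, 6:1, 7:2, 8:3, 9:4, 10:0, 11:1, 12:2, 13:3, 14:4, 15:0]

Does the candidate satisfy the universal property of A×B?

Answer: NOT A VALID PRODUCT — |P|=16 ≠ |A|·|B|=15

Derivation:
|A|·|B| = 3·5 = 15;  |P| = 16
  → cardinalities differ; no bijection possible.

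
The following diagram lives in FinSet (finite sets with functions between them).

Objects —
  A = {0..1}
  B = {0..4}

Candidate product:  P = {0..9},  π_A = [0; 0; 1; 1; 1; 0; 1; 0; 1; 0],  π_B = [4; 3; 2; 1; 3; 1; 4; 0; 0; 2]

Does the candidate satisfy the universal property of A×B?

Answer: VALID PRODUCT

Derivation:
|A|·|B| = 2·5 = 10;  |P| = 10
Check the pairing map k ↦ (π_A(k), π_B(k)):
  0 ↦ (0,4)
  1 ↦ (0,3)
  2 ↦ (1,2)
  3 ↦ (1,1)
  4 ↦ (1,3)
  5 ↦ (0,1)
  6 ↦ (1,4)
  7 ↦ (0,0)
  8 ↦ (1,0)
  9 ↦ (0,2)
distinct pairs in image: 10 / 10 needed
  → bijection onto A×B; projections well-typed.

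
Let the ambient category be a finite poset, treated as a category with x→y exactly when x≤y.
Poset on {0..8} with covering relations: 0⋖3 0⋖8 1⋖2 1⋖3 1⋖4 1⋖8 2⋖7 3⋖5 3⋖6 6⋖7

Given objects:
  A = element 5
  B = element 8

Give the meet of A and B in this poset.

Answer: NO MEET EXISTS

Derivation:
Lower bounds of A=5 and B=8: {0,1}
  maximal lower bounds 0 and 1 are incomparable: neither 0≤1 nor 1≤0
→ no greatest lower bound exists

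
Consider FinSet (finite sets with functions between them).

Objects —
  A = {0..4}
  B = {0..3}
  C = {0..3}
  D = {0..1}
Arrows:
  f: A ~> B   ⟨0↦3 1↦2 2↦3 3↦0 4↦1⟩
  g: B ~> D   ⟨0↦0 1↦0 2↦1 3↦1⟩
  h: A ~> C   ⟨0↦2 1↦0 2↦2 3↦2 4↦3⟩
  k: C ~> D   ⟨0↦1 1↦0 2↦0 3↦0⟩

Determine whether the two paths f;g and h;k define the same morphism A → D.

Path 1 = f;g:
  0 f~>3 g~>1
  1 f~>2 g~>1
  2 f~>3 g~>1
  3 f~>0 g~>0
  4 f~>1 g~>0
  ⟦path⟧₁ = ⟨0↦1 1↦1 2↦1 3↦0 4↦0⟩
Path 2 = h;k:
  0 h~>2 k~>0
  1 h~>0 k~>1
  2 h~>2 k~>0
  3 h~>2 k~>0
  4 h~>3 k~>0
  ⟦path⟧₂ = ⟨0↦0 1↦1 2↦0 3↦0 4↦0⟩
Equal? NO — does not commute

Answer: DOES NOT COMMUTE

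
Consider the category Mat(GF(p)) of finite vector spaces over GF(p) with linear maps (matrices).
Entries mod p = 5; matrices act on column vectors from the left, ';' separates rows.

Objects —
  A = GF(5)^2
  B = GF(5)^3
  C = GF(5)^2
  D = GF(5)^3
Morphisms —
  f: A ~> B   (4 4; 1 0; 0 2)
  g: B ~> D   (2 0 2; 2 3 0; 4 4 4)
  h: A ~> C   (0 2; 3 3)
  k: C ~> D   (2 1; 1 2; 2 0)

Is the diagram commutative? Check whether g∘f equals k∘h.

Path 1 = f;g:
  e0=⟨1,0⟩ f~>⟨4,1,0⟩ g~>⟨3,1,0⟩
  e1=⟨0,1⟩ f~>⟨4,0,2⟩ g~>⟨2,3,4⟩
  ⟦path⟧₁ = (3 2; 1 3; 0 4)
Path 2 = h;k:
  e0=⟨1,0⟩ h~>⟨0,3⟩ k~>⟨3,1,0⟩
  e1=⟨0,1⟩ h~>⟨2,3⟩ k~>⟨2,3,4⟩
  ⟦path⟧₂ = (3 2; 1 3; 0 4)
Equal? equal; square commutes

Answer: COMMUTES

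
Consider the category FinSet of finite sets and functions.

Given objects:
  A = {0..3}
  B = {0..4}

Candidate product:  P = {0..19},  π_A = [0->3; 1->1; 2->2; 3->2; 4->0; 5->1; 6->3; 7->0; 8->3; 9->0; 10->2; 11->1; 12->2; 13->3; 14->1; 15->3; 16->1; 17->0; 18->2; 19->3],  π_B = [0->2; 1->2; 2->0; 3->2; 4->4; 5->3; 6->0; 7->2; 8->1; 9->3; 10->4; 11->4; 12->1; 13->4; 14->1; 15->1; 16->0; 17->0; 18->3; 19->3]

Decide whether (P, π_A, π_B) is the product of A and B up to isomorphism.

|A|·|B| = 4·5 = 20;  |P| = 20
Check the pairing map k ↦ (π_A(k), π_B(k)):
  0 -> (3,2)
  1 -> (1,2)
  2 -> (2,0)
  3 -> (2,2)
  4 -> (0,4)
  5 -> (1,3)
  6 -> (3,0)
  7 -> (0,2)
  8 -> (3,1)
  9 -> (0,3)
  10 -> (2,4)
  11 -> (1,4)
  12 -> (2,1)
  13 -> (3,4)
  14 -> (1,1)
  15 -> (3,1)  ✗ repeats pair of k=8
  16 -> (1,0)
  17 -> (0,0)
  18 -> (2,3)
  19 -> (3,3)
distinct pairs in image: 19 / 20 needed
  → (3,1) hit at k=8 and k=15

Answer: NOT A VALID PRODUCT — duplicate pair at indices 15,8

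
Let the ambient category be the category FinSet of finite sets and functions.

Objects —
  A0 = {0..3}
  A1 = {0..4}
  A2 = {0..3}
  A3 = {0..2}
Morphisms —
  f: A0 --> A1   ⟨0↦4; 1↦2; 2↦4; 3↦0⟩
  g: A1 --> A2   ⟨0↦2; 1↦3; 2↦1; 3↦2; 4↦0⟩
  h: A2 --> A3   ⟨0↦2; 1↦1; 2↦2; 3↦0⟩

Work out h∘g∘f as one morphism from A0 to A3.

Answer: ⟨0↦2; 1↦1; 2↦2; 3↦2⟩

Trace:
  0 f-->4 g-->0 h-->2
  1 f-->2 g-->1 h-->1
  2 f-->4 g-->0 h-->2
  3 f-->0 g-->2 h-->2
result: ⟨0↦2; 1↦1; 2↦2; 3↦2⟩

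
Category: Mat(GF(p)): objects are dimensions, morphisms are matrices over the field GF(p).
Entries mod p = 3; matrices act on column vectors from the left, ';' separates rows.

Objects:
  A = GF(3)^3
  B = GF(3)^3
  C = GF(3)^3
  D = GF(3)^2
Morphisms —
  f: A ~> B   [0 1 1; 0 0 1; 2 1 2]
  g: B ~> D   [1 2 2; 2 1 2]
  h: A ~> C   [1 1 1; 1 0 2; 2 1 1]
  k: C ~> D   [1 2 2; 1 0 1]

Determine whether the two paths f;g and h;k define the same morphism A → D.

Path 1 = f;g:
  e0=(1,0,0) f~>(0,0,2) g~>(1,1)
  e1=(0,1,0) f~>(1,0,1) g~>(0,1)
  e2=(0,0,1) f~>(1,1,2) g~>(1,1)
  result₁ = [1 0 1; 1 1 1]
Path 2 = h;k:
  e0=(1,0,0) h~>(1,1,2) k~>(1,0)
  e1=(0,1,0) h~>(1,0,1) k~>(0,2)
  e2=(0,0,1) h~>(1,2,1) k~>(1,2)
  result₂ = [1 0 1; 0 2 2]
Equal? distinct morphisms ✗

Answer: DOES NOT COMMUTE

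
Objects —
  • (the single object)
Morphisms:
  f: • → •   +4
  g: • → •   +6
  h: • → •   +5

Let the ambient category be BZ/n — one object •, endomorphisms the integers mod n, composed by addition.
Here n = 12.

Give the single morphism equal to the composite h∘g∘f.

Answer: +3

Derivation:
  0 +4≡4 +6≡10 +5≡3  (mod 12)
result: +3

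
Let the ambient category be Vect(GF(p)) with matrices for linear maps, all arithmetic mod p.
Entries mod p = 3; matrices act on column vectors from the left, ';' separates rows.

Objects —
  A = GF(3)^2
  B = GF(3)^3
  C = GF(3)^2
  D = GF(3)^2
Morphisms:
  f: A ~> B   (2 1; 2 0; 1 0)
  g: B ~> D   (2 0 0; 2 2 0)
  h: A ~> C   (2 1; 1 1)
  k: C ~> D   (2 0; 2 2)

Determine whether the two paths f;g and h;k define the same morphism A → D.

1) trace f;g:
  e0=⟨1,0⟩ f~>⟨2,2,1⟩ g~>⟨1,2⟩
  e1=⟨0,1⟩ f~>⟨1,0,0⟩ g~>⟨2,2⟩
  ⟦path⟧₁ = (1 2; 2 2)
2) trace h;k:
  e0=⟨1,0⟩ h~>⟨2,1⟩ k~>⟨1,0⟩
  e1=⟨0,1⟩ h~>⟨1,1⟩ k~>⟨2,1⟩
  ⟦path⟧₂ = (1 2; 0 1)
Equal? differ; not commutative

Answer: DOES NOT COMMUTE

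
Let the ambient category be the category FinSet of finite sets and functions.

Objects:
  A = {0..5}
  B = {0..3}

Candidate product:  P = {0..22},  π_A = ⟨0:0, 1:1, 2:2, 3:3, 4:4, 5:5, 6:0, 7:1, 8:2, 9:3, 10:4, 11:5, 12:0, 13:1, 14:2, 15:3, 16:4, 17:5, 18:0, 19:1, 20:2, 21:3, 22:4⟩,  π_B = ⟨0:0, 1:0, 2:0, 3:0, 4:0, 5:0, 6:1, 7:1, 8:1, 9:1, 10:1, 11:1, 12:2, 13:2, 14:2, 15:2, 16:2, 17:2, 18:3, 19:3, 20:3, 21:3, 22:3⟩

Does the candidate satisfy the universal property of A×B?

|A|·|B| = 6·4 = 24;  |P| = 23
  → cardinalities differ; no bijection possible.

Answer: NOT A VALID PRODUCT — |P|=23 ≠ |A|·|B|=24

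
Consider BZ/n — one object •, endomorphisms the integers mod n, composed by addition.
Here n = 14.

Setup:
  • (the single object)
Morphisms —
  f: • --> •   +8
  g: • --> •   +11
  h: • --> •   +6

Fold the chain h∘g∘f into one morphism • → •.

Answer: +11

Derivation:
  0 +8≡8 +11≡5 +6≡11  (mod 14)
result: +11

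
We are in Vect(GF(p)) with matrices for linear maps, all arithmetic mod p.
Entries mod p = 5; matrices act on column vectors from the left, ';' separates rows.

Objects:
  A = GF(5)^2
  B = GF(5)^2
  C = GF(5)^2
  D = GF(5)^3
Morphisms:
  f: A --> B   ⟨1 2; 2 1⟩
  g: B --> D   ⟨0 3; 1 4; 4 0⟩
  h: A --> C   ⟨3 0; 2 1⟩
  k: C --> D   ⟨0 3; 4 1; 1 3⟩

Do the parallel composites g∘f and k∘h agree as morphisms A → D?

Along f;g (path 1):
  e0=(1,0) f-->(1,2) g-->(1,4,4)
  e1=(0,1) f-->(2,1) g-->(3,1,3)
  result₁ = ⟨1 3; 4 1; 4 3⟩
Along h;k (path 2):
  e0=(1,0) h-->(3,2) k-->(1,4,4)
  e1=(0,1) h-->(0,1) k-->(3,1,3)
  result₂ = ⟨1 3; 4 1; 4 3⟩
Equal? equal; square commutes

Answer: COMMUTES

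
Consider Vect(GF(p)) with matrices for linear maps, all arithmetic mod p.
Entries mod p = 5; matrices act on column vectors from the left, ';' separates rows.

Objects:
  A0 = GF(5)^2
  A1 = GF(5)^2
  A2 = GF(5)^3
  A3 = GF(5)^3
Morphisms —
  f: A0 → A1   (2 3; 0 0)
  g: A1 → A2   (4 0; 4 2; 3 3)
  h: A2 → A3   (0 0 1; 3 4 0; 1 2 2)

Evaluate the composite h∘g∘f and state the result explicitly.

  e0=(1,0) f→(2,0) g→(3,3,1) h→(1,1,1)
  e1=(0,1) f→(3,0) g→(2,2,4) h→(4,4,4)
composite: (1 4; 1 4; 1 4)

Answer: (1 4; 1 4; 1 4)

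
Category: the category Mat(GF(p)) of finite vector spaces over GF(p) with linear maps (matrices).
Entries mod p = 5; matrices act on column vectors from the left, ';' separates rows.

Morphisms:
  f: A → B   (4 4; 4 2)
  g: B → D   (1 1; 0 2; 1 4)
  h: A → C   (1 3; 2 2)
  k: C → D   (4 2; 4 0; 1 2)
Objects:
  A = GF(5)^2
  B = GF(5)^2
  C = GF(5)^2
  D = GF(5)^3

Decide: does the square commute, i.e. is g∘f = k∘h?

Path 1 = f;g:
  e0=[1,0] f→[4,4] g→[3,3,0]
  e1=[0,1] f→[4,2] g→[1,4,2]
  composite₁ = (3 1; 3 4; 0 2)
Path 2 = h;k:
  e0=[1,0] h→[1,2] k→[3,4,0]
  e1=[0,1] h→[3,2] k→[1,2,2]
  composite₂ = (3 1; 4 2; 0 2)
Equal? distinct morphisms ✗

Answer: DOES NOT COMMUTE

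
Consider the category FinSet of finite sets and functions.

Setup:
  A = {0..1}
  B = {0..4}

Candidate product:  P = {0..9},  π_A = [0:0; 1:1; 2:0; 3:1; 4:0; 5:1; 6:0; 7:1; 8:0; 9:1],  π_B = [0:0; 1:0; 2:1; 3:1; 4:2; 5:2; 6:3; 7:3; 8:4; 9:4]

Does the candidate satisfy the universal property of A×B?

|A|·|B| = 2·5 = 10;  |P| = 10
Check the pairing map k ↦ (π_A(k), π_B(k)):
  0 : (0,0)
  1 : (1,0)
  2 : (0,1)
  3 : (1,1)
  4 : (0,2)
  5 : (1,2)
  6 : (0,3)
  7 : (1,3)
  8 : (0,4)
  9 : (1,4)
distinct pairs in image: 10 / 10 needed
  → bijection onto A×B; projections well-typed.

Answer: VALID PRODUCT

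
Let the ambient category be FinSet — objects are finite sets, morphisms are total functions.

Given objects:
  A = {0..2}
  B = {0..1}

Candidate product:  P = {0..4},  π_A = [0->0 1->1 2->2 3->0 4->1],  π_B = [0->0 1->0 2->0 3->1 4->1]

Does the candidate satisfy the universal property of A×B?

Answer: NOT A VALID PRODUCT — |P|=5 ≠ |A|·|B|=6

Derivation:
|A|·|B| = 3·2 = 6;  |P| = 5
  → cardinalities differ; no bijection possible.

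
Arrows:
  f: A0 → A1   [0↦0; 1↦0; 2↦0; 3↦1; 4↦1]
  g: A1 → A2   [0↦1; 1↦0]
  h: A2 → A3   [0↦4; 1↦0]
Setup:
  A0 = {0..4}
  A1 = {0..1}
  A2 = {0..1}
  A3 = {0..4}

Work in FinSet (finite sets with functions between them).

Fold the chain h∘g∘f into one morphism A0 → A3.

  0 f→0 g→1 h→0
  1 f→0 g→1 h→0
  2 f→0 g→1 h→0
  3 f→1 g→0 h→4
  4 f→1 g→0 h→4
⟦path⟧: [0↦0; 1↦0; 2↦0; 3↦4; 4↦4]

Answer: [0↦0; 1↦0; 2↦0; 3↦4; 4↦4]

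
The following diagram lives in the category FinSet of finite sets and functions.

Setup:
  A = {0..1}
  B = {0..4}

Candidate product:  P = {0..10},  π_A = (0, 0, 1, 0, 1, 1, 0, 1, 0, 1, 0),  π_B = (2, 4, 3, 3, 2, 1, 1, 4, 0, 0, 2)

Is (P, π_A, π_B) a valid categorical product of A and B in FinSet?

|A|·|B| = 2·5 = 10;  |P| = 11
  → cardinalities differ; no bijection possible.

Answer: NOT A VALID PRODUCT — |P|=11 ≠ |A|·|B|=10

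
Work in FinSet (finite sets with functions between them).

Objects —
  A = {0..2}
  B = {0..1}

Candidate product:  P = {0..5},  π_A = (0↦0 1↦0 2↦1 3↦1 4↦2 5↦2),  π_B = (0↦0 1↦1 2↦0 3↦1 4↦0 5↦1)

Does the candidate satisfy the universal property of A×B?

Answer: VALID PRODUCT

Derivation:
|A|·|B| = 3·2 = 6;  |P| = 6
Check the pairing map k ↦ (π_A(k), π_B(k)):
  0 ↦ (0,0)
  1 ↦ (0,1)
  2 ↦ (1,0)
  3 ↦ (1,1)
  4 ↦ (2,0)
  5 ↦ (2,1)
distinct pairs in image: 6 / 6 needed
  → bijection onto A×B; projections well-typed.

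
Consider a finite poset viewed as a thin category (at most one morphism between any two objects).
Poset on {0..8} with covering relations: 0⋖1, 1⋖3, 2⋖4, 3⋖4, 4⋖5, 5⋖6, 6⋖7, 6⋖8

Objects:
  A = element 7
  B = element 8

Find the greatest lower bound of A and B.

Answer: A∧B = 6

Work:
Lower bounds of A=7 and B=8: {0,1,2,3,4,5,6}
  0 ≤ 6
  1 ≤ 6
  2 ≤ 6
  3 ≤ 6
  4 ≤ 6
  5 ≤ 6
  6 ≤ 6
glb = 6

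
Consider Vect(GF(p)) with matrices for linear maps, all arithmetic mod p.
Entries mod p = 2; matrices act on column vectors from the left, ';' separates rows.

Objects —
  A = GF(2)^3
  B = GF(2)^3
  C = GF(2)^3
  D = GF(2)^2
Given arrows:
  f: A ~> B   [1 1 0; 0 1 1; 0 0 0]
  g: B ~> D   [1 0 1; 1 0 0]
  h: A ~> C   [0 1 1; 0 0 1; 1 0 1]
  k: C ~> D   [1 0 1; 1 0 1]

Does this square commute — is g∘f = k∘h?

Along f;g (path 1):
  e0=⟨1,0,0⟩ f~>⟨1,0,0⟩ g~>⟨1,1⟩
  e1=⟨0,1,0⟩ f~>⟨1,1,0⟩ g~>⟨1,1⟩
  e2=⟨0,0,1⟩ f~>⟨0,1,0⟩ g~>⟨0,0⟩
  composite₁ = [1 1 0; 1 1 0]
Along h;k (path 2):
  e0=⟨1,0,0⟩ h~>⟨0,0,1⟩ k~>⟨1,1⟩
  e1=⟨0,1,0⟩ h~>⟨1,0,0⟩ k~>⟨1,1⟩
  e2=⟨0,0,1⟩ h~>⟨1,1,1⟩ k~>⟨0,0⟩
  composite₂ = [1 1 0; 1 1 0]
Equal? YES — commutes

Answer: COMMUTES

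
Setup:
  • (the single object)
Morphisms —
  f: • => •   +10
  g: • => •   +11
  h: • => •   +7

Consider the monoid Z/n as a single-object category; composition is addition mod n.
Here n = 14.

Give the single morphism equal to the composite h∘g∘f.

  0 +10≡10 +11≡7 +7≡0  (mod 14)
result: +0

Answer: +0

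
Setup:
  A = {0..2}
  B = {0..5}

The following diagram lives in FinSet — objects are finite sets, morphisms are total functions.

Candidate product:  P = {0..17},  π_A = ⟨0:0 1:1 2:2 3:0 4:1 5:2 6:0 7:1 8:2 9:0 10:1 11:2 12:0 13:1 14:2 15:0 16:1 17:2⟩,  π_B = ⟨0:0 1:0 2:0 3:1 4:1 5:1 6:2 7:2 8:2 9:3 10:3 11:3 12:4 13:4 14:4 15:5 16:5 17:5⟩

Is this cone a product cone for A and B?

|A|·|B| = 3·6 = 18;  |P| = 18
Check the pairing map k ↦ (π_A(k), π_B(k)):
  0 : (0,0)
  1 : (1,0)
  2 : (2,0)
  3 : (0,1)
  4 : (1,1)
  5 : (2,1)
  6 : (0,2)
  7 : (1,2)
  8 : (2,2)
  9 : (0,3)
  10 : (1,3)
  11 : (2,3)
  12 : (0,4)
  13 : (1,4)
  14 : (2,4)
  15 : (0,5)
  16 : (1,5)
  17 : (2,5)
distinct pairs in image: 18 / 18 needed
  → bijection onto A×B; projections well-typed.

Answer: VALID PRODUCT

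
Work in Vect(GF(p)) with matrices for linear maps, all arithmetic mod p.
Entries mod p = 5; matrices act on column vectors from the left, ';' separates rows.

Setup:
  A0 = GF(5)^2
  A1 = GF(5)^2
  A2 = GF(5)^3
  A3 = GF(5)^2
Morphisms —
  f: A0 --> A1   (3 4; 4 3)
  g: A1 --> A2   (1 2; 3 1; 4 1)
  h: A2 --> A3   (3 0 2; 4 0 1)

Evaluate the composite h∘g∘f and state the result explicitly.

  e0=[1,0] f-->[3,4] g-->[1,3,1] h-->[0,0]
  e1=[0,1] f-->[4,3] g-->[0,0,4] h-->[3,4]
result: (0 3; 0 4)

Answer: (0 3; 0 4)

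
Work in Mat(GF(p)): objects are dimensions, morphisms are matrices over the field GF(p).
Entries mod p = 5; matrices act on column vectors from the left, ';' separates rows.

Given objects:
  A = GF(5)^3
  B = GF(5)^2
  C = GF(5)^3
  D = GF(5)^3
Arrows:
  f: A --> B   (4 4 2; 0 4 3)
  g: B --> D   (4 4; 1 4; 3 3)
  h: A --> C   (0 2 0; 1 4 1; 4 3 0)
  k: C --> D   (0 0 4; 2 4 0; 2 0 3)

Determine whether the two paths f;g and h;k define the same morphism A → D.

Along f;g (path 1):
  e0=(1,0,0) f-->(4,0) g-->(1,4,2)
  e1=(0,1,0) f-->(4,4) g-->(2,0,4)
  e2=(0,0,1) f-->(2,3) g-->(0,4,0)
  ⟦path⟧₁ = (1 2 0; 4 0 4; 2 4 0)
Along h;k (path 2):
  e0=(1,0,0) h-->(0,1,4) k-->(1,4,2)
  e1=(0,1,0) h-->(2,4,3) k-->(2,0,3)
  e2=(0,0,1) h-->(0,1,0) k-->(0,4,0)
  ⟦path⟧₂ = (1 2 0; 4 0 4; 2 3 0)
Equal? differ; not commutative

Answer: DOES NOT COMMUTE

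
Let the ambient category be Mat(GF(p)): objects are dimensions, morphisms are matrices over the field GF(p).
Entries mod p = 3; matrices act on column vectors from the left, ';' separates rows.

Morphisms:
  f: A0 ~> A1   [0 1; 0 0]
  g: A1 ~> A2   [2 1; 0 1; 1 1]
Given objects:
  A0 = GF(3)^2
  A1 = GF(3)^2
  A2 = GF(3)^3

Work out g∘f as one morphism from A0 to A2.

Answer: [0 2; 0 0; 0 1]

Work:
  e0=[1,0] f~>[0,0] g~>[0,0,0]
  e1=[0,1] f~>[1,0] g~>[2,0,1]
⟦path⟧: [0 2; 0 0; 0 1]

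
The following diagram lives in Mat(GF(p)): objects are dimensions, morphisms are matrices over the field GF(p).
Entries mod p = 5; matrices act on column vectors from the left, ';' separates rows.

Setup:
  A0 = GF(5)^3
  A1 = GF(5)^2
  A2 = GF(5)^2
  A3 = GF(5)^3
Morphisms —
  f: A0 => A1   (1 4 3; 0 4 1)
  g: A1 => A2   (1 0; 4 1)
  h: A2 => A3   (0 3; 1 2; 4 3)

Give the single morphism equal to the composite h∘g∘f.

Answer: (2 0 4; 4 4 4; 1 1 1)

Derivation:
  e0=⟨1,0,0⟩ f=>⟨1,0⟩ g=>⟨1,4⟩ h=>⟨2,4,1⟩
  e1=⟨0,1,0⟩ f=>⟨4,4⟩ g=>⟨4,0⟩ h=>⟨0,4,1⟩
  e2=⟨0,0,1⟩ f=>⟨3,1⟩ g=>⟨3,3⟩ h=>⟨4,4,1⟩
result: (2 0 4; 4 4 4; 1 1 1)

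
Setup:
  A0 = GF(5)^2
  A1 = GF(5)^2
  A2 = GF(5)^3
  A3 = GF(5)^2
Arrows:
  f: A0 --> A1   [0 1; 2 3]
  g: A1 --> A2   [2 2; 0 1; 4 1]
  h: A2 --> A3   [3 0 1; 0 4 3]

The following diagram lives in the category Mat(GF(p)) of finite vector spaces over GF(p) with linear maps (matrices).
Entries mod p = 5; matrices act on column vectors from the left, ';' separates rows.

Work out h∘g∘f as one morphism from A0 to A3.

  e0=⟨1,0⟩ f-->⟨0,2⟩ g-->⟨4,2,2⟩ h-->⟨4,4⟩
  e1=⟨0,1⟩ f-->⟨1,3⟩ g-->⟨3,3,2⟩ h-->⟨1,3⟩
result: [4 1; 4 3]

Answer: [4 1; 4 3]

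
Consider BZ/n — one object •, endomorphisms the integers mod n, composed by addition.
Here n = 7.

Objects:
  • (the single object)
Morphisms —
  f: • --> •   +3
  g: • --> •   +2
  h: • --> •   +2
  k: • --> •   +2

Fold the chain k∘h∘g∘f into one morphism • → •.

Answer: +2

Work:
  0 +3≡3 +2≡5 +2≡0 +2≡2  (mod 7)
result: +2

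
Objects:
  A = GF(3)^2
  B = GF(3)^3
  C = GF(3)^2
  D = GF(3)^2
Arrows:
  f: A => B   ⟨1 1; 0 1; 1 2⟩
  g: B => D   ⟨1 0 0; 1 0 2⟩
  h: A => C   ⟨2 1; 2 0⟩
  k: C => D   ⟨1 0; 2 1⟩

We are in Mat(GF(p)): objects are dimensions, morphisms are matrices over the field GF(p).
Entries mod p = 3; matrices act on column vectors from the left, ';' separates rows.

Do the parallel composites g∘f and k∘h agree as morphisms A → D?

Path 1 = f;g:
  e0=⟨1,0⟩ f=>⟨1,0,1⟩ g=>⟨1,0⟩
  e1=⟨0,1⟩ f=>⟨1,1,2⟩ g=>⟨1,2⟩
  result₁ = ⟨1 1; 0 2⟩
Path 2 = h;k:
  e0=⟨1,0⟩ h=>⟨2,2⟩ k=>⟨2,0⟩
  e1=⟨0,1⟩ h=>⟨1,0⟩ k=>⟨1,2⟩
  result₂ = ⟨2 1; 0 2⟩
Equal? distinct morphisms ✗

Answer: DOES NOT COMMUTE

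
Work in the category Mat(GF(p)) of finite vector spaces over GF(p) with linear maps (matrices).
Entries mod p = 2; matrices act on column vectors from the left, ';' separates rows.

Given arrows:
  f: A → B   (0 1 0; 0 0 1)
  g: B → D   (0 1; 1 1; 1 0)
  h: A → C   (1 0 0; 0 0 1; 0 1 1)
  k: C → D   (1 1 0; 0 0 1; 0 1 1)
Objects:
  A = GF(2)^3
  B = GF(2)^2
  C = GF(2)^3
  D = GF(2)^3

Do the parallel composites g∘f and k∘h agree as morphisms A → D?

Path 1 = f;g:
  e0=(1,0,0) f→(0,0) g→(0,0,0)
  e1=(0,1,0) f→(1,0) g→(0,1,1)
  e2=(0,0,1) f→(0,1) g→(1,1,0)
  result₁ = (0 0 1; 0 1 1; 0 1 0)
Path 2 = h;k:
  e0=(1,0,0) h→(1,0,0) k→(1,0,0)
  e1=(0,1,0) h→(0,0,1) k→(0,1,1)
  e2=(0,0,1) h→(0,1,1) k→(1,1,0)
  result₂ = (1 0 1; 0 1 1; 0 1 0)
Equal? distinct morphisms ✗

Answer: DOES NOT COMMUTE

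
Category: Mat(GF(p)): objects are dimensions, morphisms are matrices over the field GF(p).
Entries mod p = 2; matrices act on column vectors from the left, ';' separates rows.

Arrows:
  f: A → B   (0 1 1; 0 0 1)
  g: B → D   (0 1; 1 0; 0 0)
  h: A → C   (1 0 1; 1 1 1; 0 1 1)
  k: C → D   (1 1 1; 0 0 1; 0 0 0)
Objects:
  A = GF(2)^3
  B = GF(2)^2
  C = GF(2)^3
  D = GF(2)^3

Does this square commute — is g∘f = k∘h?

1) trace f;g:
  e0=(1,0,0) f→(0,0) g→(0,0,0)
  e1=(0,1,0) f→(1,0) g→(0,1,0)
  e2=(0,0,1) f→(1,1) g→(1,1,0)
  ⟦path⟧₁ = (0 0 1; 0 1 1; 0 0 0)
2) trace h;k:
  e0=(1,0,0) h→(1,1,0) k→(0,0,0)
  e1=(0,1,0) h→(0,1,1) k→(0,1,0)
  e2=(0,0,1) h→(1,1,1) k→(1,1,0)
  ⟦path⟧₂ = (0 0 1; 0 1 1; 0 0 0)
Equal? same morphism ✓

Answer: COMMUTES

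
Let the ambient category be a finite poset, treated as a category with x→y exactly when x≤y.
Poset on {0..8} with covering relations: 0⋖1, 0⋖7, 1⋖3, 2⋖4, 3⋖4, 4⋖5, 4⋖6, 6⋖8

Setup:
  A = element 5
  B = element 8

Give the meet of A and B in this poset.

Answer: A∧B = 4

Work:
Lower bounds of A=5 and B=8: {0,1,2,3,4}
  0 <= 4
  1 <= 4
  2 <= 4
  3 <= 4
  4 <= 4
glb = 4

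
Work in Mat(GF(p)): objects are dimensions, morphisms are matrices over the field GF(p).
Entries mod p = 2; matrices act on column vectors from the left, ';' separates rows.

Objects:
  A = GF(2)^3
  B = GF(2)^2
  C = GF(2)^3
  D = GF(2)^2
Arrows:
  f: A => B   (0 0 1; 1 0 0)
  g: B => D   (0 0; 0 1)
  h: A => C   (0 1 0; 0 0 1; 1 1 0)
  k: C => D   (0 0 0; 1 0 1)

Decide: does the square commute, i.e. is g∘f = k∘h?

Answer: COMMUTES

Work:
1) trace f;g:
  e0=⟨1,0,0⟩ f=>⟨0,1⟩ g=>⟨0,1⟩
  e1=⟨0,1,0⟩ f=>⟨0,0⟩ g=>⟨0,0⟩
  e2=⟨0,0,1⟩ f=>⟨1,0⟩ g=>⟨0,0⟩
  result₁ = (0 0 0; 1 0 0)
2) trace h;k:
  e0=⟨1,0,0⟩ h=>⟨0,0,1⟩ k=>⟨0,1⟩
  e1=⟨0,1,0⟩ h=>⟨1,0,1⟩ k=>⟨0,0⟩
  e2=⟨0,0,1⟩ h=>⟨0,1,0⟩ k=>⟨0,0⟩
  result₂ = (0 0 0; 1 0 0)
Equal? YES — commutes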